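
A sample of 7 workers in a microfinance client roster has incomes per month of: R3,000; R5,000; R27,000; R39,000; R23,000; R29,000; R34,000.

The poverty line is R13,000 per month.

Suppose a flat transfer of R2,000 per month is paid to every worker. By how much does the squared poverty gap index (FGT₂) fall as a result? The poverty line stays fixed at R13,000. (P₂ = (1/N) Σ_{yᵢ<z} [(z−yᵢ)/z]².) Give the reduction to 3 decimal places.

Before: below the line — R3,000, R5,000; squared poverty gap index (FGT₂) = 0.13863.
After the R2,000 transfer: below the line — R5,000, R7,000; squared poverty gap index (FGT₂) = 0.08453.
Reduction = 0.13863 − 0.08453 = 0.054.

0.054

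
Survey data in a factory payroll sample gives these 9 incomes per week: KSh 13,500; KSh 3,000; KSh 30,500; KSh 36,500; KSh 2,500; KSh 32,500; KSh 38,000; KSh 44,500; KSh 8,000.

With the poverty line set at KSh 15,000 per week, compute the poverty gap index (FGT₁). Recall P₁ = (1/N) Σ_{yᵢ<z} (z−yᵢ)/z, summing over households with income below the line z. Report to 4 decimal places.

Below the line: KSh 2,500, KSh 3,000, KSh 8,000, KSh 13,500 (q = 4 of N = 9).
Gap ratios (z−y)/z: (15000−2500)/15000 = 0.8333; (15000−3000)/15000 = 0.8000; (15000−8000)/15000 = 0.4667; (15000−13500)/15000 = 0.1000.
Sum of shortfalls = 2.200000; P₁ averages over all N: 2.200000 / 9 = 0.2444.

0.2444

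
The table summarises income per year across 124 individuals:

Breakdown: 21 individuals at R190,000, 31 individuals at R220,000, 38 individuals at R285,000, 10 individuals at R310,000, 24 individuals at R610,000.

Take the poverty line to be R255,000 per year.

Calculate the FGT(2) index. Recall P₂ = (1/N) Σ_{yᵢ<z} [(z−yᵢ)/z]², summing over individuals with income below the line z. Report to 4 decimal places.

0.0157

Incomes under z: 21×R190,000, 31×R220,000 (q = 52 of N = 124).
Normalized shortfalls: (255000−190000)/255000 = 0.2549 (×21); (255000−220000)/255000 = 0.1373 (×31).
Squared: 0.0650 (×21); 0.0188 (×31).
Sum = 1.948481; P₂ = 1.948481 / 124 = 0.0157.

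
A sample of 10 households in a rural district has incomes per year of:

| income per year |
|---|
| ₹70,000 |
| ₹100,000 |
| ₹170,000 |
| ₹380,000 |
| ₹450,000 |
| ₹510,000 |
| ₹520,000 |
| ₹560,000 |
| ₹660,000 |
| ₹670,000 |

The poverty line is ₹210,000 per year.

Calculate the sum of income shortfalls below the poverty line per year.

₹290,000

Poor units: ₹70,000, ₹100,000, ₹170,000 (q = 3 of N = 10).
Individual gaps: 210000−70000 = 140000; 210000−100000 = 110000; 210000−170000 = 40000.
Aggregate gap = ₹290,000.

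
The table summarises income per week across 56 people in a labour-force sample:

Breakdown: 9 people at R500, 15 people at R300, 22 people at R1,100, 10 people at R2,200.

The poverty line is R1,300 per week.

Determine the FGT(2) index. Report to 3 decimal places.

Below the line: 15×R300, 9×R500, 22×R1,100 (q = 46 of N = 56).
Normalized shortfalls: (1300−300)/1300 = 0.7692 (×15); (1300−500)/1300 = 0.6154 (×9); (1300−1100)/1300 = 0.1538 (×22).
Squared: 0.5917 (×15); 0.3787 (×9); 0.0237 (×22).
Sum = 12.804734; P₂ = 12.804734 / 56 = 0.229.

0.229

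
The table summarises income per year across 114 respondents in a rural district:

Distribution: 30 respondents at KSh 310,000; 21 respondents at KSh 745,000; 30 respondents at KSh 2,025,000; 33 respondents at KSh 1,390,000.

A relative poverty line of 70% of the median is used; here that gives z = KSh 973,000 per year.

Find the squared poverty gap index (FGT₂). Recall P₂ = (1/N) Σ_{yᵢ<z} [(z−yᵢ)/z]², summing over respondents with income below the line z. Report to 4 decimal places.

0.1323

Poor units: 30×KSh 310,000, 21×KSh 745,000 (q = 51 of N = 114).
Relative gaps: (973000−310000)/973000 = 0.6814 (×30); (973000−745000)/973000 = 0.2343 (×21).
Squared: 0.4643 (×30); 0.0549 (×21).
Sum = 15.082177; P₂ = 15.082177 / 114 = 0.1323.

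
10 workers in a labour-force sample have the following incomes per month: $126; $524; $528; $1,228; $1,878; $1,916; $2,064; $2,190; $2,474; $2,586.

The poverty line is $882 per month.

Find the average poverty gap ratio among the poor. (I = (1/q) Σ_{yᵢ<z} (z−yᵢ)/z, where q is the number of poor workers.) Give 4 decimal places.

0.5548

Incomes under z: $126, $524, $528 (q = 3 of N = 10).
Relative gaps: 0.8571, 0.4059, 0.4014; sum = 1.664399.
I averages over the q = 3 poor units only: 1.664399 / 3 = 0.5548.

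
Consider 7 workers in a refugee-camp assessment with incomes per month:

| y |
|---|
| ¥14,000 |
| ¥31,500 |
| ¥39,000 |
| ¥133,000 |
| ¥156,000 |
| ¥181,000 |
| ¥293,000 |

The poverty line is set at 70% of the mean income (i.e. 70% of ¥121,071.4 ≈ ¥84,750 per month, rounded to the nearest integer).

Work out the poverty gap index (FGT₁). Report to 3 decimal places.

Poor units: ¥14,000, ¥31,500, ¥39,000 (q = 3 of N = 7).
Normalized shortfalls: (84750−14000)/84750 = 0.8348; (84750−31500)/84750 = 0.6283; (84750−39000)/84750 = 0.5398.
Σ = 2.002950. Dividing by the full population N = 7 gives P₁ = 0.286.

0.286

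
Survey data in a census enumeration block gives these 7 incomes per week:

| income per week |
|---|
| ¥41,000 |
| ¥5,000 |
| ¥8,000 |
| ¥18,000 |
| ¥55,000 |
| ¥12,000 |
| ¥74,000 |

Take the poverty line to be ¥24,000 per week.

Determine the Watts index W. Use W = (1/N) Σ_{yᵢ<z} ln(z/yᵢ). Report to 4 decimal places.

Below z: ¥5,000, ¥8,000, ¥12,000, ¥18,000 (q = 4 of N = 7).
Log gaps: ln(24000/5000) = 1.5686; ln(24000/8000) = 1.0986; ln(24000/12000) = 0.6931; ln(24000/18000) = 0.2877.
W = 3.648057 / 7 = 0.5212.

0.5212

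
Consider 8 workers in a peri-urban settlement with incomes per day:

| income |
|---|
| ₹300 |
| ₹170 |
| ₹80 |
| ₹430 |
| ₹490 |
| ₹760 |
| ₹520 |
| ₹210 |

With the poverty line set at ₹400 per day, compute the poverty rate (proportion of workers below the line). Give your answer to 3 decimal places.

0.500

4 of the 8 workers have income below ₹400.
H = 4/8 = 0.500.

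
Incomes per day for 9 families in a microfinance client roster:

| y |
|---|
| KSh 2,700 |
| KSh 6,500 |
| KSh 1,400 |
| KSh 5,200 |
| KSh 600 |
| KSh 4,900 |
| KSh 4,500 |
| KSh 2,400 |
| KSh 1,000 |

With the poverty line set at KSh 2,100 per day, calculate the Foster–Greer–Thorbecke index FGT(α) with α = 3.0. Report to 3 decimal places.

0.061

Below the line: KSh 600, KSh 1,000, KSh 1,400 (q = 3 of N = 9).
Gap ratios (z−y)/z: (2100−600)/2100 = 0.7143; (2100−1000)/2100 = 0.5238; (2100−1400)/2100 = 0.3333.
Raised to α = 3.0: 0.36443; 0.14372; 0.03704.
Sum = 0.545190; FGT(3.0) = 0.545190 / 9 = 0.061.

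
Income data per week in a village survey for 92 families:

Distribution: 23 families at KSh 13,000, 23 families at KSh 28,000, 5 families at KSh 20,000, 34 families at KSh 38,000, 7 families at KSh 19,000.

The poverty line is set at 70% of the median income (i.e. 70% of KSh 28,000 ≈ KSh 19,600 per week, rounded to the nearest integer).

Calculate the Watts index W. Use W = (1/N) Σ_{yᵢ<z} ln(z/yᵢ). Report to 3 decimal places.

0.105

Incomes under z: 23×KSh 13,000, 7×KSh 19,000 (q = 30 of N = 92).
Log gaps: ln(19600/13000) = 0.4106 (×23); ln(19600/19000) = 0.0311 (×7).
W = 9.660979 / 92 = 0.105.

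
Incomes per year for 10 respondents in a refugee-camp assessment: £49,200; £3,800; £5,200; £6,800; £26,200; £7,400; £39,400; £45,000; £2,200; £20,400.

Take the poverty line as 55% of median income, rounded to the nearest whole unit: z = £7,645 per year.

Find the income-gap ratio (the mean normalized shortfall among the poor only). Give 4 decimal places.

0.3355

Below z: £2,200, £3,800, £5,200, £6,800, £7,400 (q = 5 of N = 10).
Shortfall ratios (z−y)/z: 0.7122, 0.5029, 0.3198, 0.1105, 0.0320; sum = 1.677567.
I averages over the q = 5 poor units only: 1.677567 / 5 = 0.3355.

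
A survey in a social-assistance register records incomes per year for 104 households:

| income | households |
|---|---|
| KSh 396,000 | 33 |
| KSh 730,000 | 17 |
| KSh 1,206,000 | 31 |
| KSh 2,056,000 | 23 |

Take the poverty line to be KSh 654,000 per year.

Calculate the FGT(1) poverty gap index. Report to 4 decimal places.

0.1252

Incomes under z: 33×KSh 396,000 (q = 33 of N = 104).
Normalized shortfalls: (654000−396000)/654000 = 0.3945 (×33).
Sum of shortfalls = 13.018349; P₁ averages over all N: 13.018349 / 104 = 0.1252.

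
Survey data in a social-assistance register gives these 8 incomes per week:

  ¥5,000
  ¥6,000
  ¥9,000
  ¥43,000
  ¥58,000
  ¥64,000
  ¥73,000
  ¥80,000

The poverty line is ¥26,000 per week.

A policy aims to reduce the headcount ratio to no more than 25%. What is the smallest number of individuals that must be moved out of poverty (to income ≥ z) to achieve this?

Currently q = 3 of N = 8 are below the line (H = 0.375).
A headcount ratio of at most 25% allows at most ⌊0.25 × 8⌋ = 2 poor individuals.
So at least 3 − 2 = 1 must be lifted.

1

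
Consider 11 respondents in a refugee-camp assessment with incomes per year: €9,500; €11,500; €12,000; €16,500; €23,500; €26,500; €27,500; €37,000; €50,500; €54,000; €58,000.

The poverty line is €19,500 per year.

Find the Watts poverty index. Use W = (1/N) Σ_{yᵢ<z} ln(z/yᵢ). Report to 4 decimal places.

Incomes under z: €9,500, €11,500, €12,000, €16,500 (q = 4 of N = 11).
Log shortfalls: ln(19500/9500) = 0.7191; ln(19500/11500) = 0.5281; ln(19500/12000) = 0.4855; ln(19500/16500) = 0.1671.
W = 1.899752 / 11 = 0.1727.

0.1727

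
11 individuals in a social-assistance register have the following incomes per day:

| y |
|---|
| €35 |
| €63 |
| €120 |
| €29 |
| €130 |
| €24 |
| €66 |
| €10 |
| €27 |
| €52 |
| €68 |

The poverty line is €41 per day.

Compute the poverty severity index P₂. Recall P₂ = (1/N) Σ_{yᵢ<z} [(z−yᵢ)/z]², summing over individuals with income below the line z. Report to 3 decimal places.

0.088

Below z: €10, €24, €27, €29, €35 (q = 5 of N = 11).
Gap ratios (z−y)/z: (41−10)/41 = 0.7561; (41−24)/41 = 0.4146; (41−27)/41 = 0.3415; (41−29)/41 = 0.2927; (41−35)/41 = 0.1463.
Squared: 0.5717; 0.1719; 0.1166; 0.0857; 0.0214.
Sum = 0.967281; P₂ = 0.967281 / 11 = 0.088.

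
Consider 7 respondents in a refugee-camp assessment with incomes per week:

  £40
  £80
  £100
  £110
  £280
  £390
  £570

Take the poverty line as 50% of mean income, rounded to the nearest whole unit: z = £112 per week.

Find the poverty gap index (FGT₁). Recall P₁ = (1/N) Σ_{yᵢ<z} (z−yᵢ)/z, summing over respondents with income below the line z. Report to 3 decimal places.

0.151

Incomes under z: £40, £80, £100, £110 (q = 4 of N = 7).
Relative gaps: (112−40)/112 = 0.6429; (112−80)/112 = 0.2857; (112−100)/112 = 0.1071; (112−110)/112 = 0.0179.
Σ = 1.053571. Dividing by the full population N = 7 gives P₁ = 0.151.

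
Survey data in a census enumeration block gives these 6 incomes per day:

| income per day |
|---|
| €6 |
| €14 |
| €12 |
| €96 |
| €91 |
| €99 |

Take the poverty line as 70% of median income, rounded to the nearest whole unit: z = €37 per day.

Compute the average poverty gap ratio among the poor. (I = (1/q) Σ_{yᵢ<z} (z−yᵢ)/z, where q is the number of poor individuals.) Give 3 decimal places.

Below z: €6, €12, €14 (q = 3 of N = 6).
Relative gaps: 0.8378, 0.6757, 0.6216; sum = 2.135135.
I averages over the q = 3 poor units only: 2.135135 / 3 = 0.712.

0.712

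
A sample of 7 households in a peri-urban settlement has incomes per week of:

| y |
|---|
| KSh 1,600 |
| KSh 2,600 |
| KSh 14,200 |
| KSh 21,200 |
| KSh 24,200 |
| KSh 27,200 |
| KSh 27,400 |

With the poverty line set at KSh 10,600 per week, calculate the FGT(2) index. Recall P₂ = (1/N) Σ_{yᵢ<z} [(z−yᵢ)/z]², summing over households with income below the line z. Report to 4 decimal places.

Below z: KSh 1,600, KSh 2,600 (q = 2 of N = 7).
Relative gaps: (10600−1600)/10600 = 0.8491; (10600−2600)/10600 = 0.7547.
Squared: 0.7209; 0.5696.
Sum = 1.290495; P₂ = 1.290495 / 7 = 0.1844.

0.1844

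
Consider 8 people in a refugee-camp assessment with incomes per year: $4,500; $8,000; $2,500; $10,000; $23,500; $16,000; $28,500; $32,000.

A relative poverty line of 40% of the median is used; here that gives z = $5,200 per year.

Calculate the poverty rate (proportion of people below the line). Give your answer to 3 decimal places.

0.250

2 of the 8 people have income below $5,200.
H = 2/8 = 0.250.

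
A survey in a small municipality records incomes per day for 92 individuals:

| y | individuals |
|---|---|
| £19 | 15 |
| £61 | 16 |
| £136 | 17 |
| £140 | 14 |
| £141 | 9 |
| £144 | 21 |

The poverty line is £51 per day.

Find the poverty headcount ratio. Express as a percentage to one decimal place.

15 of the 92 individuals have income below £51.
H = 15/92 = 16.3%.

16.3%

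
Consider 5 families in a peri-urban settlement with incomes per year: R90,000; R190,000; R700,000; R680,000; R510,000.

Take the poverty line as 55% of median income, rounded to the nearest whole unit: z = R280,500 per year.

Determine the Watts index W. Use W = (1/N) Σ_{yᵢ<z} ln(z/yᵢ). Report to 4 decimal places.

0.3053

Below z: R90,000, R190,000 (q = 2 of N = 5).
Log gaps: ln(280500/90000) = 1.1368; ln(280500/190000) = 0.3895.
W = 1.526314 / 5 = 0.3053.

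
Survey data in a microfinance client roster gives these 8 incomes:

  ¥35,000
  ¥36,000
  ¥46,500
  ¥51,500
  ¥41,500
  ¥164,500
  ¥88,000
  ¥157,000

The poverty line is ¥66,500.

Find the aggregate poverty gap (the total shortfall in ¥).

Incomes under z: ¥35,000, ¥36,000, ¥41,500, ¥46,500, ¥51,500 (q = 5 of N = 8).
Individual gaps: 66500−35000 = 31500; 66500−36000 = 30500; 66500−41500 = 25000; 66500−46500 = 20000; 66500−51500 = 15000.
Aggregate gap = ¥122,000.

¥122,000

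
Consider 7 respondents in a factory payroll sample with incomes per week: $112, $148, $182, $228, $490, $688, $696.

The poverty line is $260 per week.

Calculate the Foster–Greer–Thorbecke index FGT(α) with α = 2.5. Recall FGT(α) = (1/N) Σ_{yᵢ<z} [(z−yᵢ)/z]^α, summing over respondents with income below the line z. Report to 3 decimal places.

Below z: $112, $148, $182, $228 (q = 4 of N = 7).
Gap ratios (z−y)/z: (260−112)/260 = 0.5692; (260−148)/260 = 0.4308; (260−182)/260 = 0.3000; (260−228)/260 = 0.1231.
Raised to α = 2.5: 0.24447; 0.12179; 0.04930; 0.00531.
Sum = 0.420867; FGT(2.5) = 0.420867 / 7 = 0.060.

0.060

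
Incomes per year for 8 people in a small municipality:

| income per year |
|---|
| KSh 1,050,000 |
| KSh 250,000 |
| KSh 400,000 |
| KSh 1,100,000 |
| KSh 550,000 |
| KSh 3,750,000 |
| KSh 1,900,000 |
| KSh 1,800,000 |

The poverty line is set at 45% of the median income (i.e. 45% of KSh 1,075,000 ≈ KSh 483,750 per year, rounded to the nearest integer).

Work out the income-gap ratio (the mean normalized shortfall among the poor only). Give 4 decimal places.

Poor units: KSh 250,000, KSh 400,000 (q = 2 of N = 8).
Shortfall ratios (z−y)/z: 0.4832, 0.1731; sum = 0.656331.
I averages over the q = 2 poor units only: 0.656331 / 2 = 0.3282.

0.3282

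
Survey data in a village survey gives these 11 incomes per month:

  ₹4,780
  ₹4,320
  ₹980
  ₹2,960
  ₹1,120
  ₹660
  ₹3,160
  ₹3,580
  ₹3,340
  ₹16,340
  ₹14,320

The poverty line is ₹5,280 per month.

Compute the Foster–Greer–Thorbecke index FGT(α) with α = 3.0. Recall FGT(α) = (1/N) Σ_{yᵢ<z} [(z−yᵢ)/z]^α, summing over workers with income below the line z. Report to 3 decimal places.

Incomes under z: ₹660, ₹980, ₹1,120, ₹2,960, ₹3,160, ₹3,340, ₹3,580, ₹4,320, ₹4,780 (q = 9 of N = 11).
Relative gaps: (5280−660)/5280 = 0.8750; (5280−980)/5280 = 0.8144; (5280−1120)/5280 = 0.7879; (5280−2960)/5280 = 0.4394; (5280−3160)/5280 = 0.4015; (5280−3340)/5280 = 0.3674; (5280−3580)/5280 = 0.3220; (5280−4320)/5280 = 0.1818; (5280−4780)/5280 = 0.0947.
Raised to α = 3.0: 0.66992; 0.54014; 0.48908; 0.08483; 0.06473; 0.04960; 0.03338; 0.00601; 0.00085.
Sum = 1.938538; FGT(3.0) = 1.938538 / 11 = 0.176.

0.176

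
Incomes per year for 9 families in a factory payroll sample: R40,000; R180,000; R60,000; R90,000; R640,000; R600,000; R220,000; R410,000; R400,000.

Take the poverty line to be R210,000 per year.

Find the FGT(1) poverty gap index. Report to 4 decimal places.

0.2487

Incomes under z: R40,000, R60,000, R90,000, R180,000 (q = 4 of N = 9).
Gap ratios (z−y)/z: (210000−40000)/210000 = 0.8095; (210000−60000)/210000 = 0.7143; (210000−90000)/210000 = 0.5714; (210000−180000)/210000 = 0.1429.
Sum of shortfalls = 2.238095; P₁ averages over all N: 2.238095 / 9 = 0.2487.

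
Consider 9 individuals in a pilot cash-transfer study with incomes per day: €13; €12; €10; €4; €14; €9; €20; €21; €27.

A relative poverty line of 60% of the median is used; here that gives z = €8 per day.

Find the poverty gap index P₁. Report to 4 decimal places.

Below z: €4 (q = 1 of N = 9).
Shortfall ratios: (8−4)/8 = 0.5000.
Sum of shortfalls = 0.500000; P₁ averages over all N: 0.500000 / 9 = 0.0556.

0.0556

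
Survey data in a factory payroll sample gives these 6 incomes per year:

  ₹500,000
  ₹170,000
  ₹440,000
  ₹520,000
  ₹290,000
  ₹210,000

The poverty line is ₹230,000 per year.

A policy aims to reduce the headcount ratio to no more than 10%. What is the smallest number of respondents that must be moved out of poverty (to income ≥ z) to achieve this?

2

2 of the 6 respondents are poor, so H = 2/6 = 0.333.
A headcount ratio of at most 10% allows at most ⌊0.10 × 6⌋ = 0 poor respondents.
So at least 2 − 0 = 2 must be lifted.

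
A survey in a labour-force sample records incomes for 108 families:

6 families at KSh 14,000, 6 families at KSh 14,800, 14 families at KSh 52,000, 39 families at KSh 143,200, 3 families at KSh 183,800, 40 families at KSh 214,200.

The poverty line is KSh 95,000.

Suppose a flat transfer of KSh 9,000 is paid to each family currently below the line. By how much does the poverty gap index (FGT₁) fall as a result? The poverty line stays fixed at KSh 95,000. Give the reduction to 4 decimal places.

Before: below the line — 6×KSh 14,000, 6×KSh 14,800, 14×KSh 52,000; poverty gap index (FGT₁) = 0.152943.
After the KSh 9,000 transfer: below the line — 6×KSh 23,000, 6×KSh 23,800, 14×KSh 61,000; poverty gap index (FGT₁) = 0.130136.
Reduction = 0.152943 − 0.130136 = 0.0228.

0.0228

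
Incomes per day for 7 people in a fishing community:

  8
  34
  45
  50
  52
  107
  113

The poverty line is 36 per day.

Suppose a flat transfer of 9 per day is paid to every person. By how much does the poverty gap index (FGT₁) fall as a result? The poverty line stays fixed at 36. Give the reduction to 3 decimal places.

0.044

Before: below the line — 8, 34; poverty gap index (FGT₁) = 0.11905.
After the 9 transfer: below the line — 17; poverty gap index (FGT₁) = 0.07540.
Reduction = 0.11905 − 0.07540 = 0.044.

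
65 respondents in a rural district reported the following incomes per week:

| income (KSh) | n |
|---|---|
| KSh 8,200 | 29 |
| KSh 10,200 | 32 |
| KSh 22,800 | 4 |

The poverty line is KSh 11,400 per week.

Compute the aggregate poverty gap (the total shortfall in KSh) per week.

Poor units: 29×KSh 8,200, 32×KSh 10,200 (q = 61 of N = 65).
Individual gaps: 29×(11400−8200) = 92800; 32×(11400−10200) = 38400.
Aggregate gap = KSh 131,200.

KSh 131,200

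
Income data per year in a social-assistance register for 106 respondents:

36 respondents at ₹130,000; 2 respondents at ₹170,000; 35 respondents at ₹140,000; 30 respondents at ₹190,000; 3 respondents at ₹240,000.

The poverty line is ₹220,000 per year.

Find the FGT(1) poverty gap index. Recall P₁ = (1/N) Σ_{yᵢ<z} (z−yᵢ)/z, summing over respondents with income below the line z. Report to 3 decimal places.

Incomes under z: 36×₹130,000, 35×₹140,000, 2×₹170,000, 30×₹190,000 (q = 103 of N = 106).
Shortfall ratios: (220000−130000)/220000 = 0.4091 (×36); (220000−140000)/220000 = 0.3636 (×35); (220000−170000)/220000 = 0.2273 (×2); (220000−190000)/220000 = 0.1364 (×30).
Sum of shortfalls = 32.000000; P₁ averages over all N: 32.000000 / 106 = 0.302.

0.302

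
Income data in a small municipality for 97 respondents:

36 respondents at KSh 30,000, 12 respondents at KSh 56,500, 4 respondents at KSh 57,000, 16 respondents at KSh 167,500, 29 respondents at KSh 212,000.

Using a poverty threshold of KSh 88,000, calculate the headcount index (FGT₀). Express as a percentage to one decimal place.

53.6%

52 of the 97 respondents have income below KSh 88,000.
H = 52/97 = 53.6%.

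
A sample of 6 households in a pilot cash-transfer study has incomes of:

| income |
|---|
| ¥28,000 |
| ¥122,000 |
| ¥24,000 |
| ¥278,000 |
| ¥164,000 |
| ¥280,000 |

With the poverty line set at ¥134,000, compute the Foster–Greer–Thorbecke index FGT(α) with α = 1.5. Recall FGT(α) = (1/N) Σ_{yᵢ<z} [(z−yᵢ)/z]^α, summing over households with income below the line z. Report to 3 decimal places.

Poor units: ¥24,000, ¥28,000, ¥122,000 (q = 3 of N = 6).
Shortfall ratios: (134000−24000)/134000 = 0.8209; (134000−28000)/134000 = 0.7910; (134000−122000)/134000 = 0.0896.
Raised to α = 1.5: 0.74376; 0.70356; 0.02680.
Sum = 1.474118; FGT(1.5) = 1.474118 / 6 = 0.246.

0.246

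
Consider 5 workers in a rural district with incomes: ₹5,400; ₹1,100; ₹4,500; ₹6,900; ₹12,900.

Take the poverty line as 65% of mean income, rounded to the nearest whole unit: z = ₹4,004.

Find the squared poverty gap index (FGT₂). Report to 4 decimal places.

Poor units: ₹1,100 (q = 1 of N = 5).
Normalized shortfalls: (4004−1100)/4004 = 0.7253.
Squared: 0.5260.
Sum = 0.526023; P₂ = 0.526023 / 5 = 0.1052.

0.1052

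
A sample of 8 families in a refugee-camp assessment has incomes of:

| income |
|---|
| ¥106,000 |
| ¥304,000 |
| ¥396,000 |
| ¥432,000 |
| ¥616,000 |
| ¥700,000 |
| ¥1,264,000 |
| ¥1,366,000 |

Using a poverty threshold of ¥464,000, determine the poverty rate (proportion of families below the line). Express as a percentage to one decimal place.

50.0%

4 of the 8 families have income below ¥464,000.
H = 4/8 = 50.0%.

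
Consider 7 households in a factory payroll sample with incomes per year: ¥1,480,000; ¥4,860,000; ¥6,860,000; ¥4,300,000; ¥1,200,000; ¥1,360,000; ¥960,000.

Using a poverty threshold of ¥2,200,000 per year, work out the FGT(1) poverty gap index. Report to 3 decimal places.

Incomes under z: ¥960,000, ¥1,200,000, ¥1,360,000, ¥1,480,000 (q = 4 of N = 7).
Normalized shortfalls: (2200000−960000)/2200000 = 0.5636; (2200000−1200000)/2200000 = 0.4545; (2200000−1360000)/2200000 = 0.3818; (2200000−1480000)/2200000 = 0.3273.
Sum of shortfalls = 1.727273; P₁ averages over all N: 1.727273 / 7 = 0.247.

0.247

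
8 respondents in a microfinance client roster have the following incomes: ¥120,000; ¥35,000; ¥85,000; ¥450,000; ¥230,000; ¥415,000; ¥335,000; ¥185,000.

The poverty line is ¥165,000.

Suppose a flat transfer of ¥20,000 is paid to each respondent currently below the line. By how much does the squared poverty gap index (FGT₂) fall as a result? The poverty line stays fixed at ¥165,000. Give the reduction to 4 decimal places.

0.0413

Before: below the line — ¥35,000, ¥85,000, ¥120,000; squared poverty gap index (FGT₂) = 0.116276.
After the ¥20,000 transfer: below the line — ¥55,000, ¥105,000, ¥140,000; squared poverty gap index (FGT₂) = 0.074954.
Reduction = 0.116276 − 0.074954 = 0.0413.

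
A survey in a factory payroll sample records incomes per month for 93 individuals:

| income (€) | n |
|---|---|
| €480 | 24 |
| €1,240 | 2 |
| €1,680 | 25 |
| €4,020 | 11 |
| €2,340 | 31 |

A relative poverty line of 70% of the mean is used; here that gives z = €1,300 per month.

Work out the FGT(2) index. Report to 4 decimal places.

Below z: 24×€480, 2×€1,240 (q = 26 of N = 93).
Relative gaps: (1300−480)/1300 = 0.6308 (×24); (1300−1240)/1300 = 0.0462 (×2).
Squared: 0.3979 (×24); 0.0021 (×2).
Sum = 9.553136; P₂ = 9.553136 / 93 = 0.1027.

0.1027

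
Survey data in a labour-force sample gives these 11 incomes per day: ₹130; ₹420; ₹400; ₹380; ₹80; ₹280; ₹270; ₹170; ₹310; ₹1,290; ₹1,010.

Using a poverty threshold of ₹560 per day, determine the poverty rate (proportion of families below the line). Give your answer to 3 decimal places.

9 of the 11 families have income below ₹560.
H = 9/11 = 0.818.

0.818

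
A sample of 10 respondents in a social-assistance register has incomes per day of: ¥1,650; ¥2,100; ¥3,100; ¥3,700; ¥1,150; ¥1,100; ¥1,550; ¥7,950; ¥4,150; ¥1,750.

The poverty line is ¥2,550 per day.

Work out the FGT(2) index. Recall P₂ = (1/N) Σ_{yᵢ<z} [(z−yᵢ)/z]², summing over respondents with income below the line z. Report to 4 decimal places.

Below z: ¥1,100, ¥1,150, ¥1,550, ¥1,650, ¥1,750, ¥2,100 (q = 6 of N = 10).
Relative gaps: (2550−1100)/2550 = 0.5686; (2550−1150)/2550 = 0.5490; (2550−1550)/2550 = 0.3922; (2550−1650)/2550 = 0.3529; (2550−1750)/2550 = 0.3137; (2550−2100)/2550 = 0.1765.
Squared: 0.3233; 0.3014; 0.1538; 0.1246; 0.0984; 0.0311.
Sum = 1.032680; P₂ = 1.032680 / 10 = 0.1033.

0.1033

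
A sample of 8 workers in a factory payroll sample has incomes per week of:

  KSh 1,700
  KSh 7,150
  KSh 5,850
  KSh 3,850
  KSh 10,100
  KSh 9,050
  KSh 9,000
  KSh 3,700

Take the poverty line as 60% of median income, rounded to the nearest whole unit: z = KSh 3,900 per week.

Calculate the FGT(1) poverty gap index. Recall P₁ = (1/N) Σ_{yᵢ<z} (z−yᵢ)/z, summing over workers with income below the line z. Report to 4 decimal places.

0.0785

Below the line: KSh 1,700, KSh 3,700, KSh 3,850 (q = 3 of N = 8).
Gap ratios (z−y)/z: (3900−1700)/3900 = 0.5641; (3900−3700)/3900 = 0.0513; (3900−3850)/3900 = 0.0128.
Σ = 0.628205. Dividing by the full population N = 8 gives P₁ = 0.0785.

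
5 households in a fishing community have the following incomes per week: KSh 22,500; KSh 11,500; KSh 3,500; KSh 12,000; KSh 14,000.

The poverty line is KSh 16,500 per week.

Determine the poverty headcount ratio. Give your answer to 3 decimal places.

0.800

4 of the 5 households have income below KSh 16,500.
H = 4/5 = 0.800.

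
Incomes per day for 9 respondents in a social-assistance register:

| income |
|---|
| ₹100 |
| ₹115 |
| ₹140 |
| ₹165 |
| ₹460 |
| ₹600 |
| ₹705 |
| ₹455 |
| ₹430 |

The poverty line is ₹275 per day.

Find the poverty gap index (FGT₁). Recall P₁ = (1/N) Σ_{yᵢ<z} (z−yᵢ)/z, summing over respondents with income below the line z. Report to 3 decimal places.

Below the line: ₹100, ₹115, ₹140, ₹165 (q = 4 of N = 9).
Shortfall ratios: (275−100)/275 = 0.6364; (275−115)/275 = 0.5818; (275−140)/275 = 0.4909; (275−165)/275 = 0.4000.
Σ = 2.109091. Dividing by the full population N = 9 gives P₁ = 0.234.

0.234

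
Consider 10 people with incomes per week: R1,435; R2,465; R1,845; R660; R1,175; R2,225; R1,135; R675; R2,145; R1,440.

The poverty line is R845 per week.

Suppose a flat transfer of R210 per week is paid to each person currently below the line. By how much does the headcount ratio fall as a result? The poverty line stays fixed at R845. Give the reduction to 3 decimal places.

0.200

Before: below the line — R660, R675; headcount ratio = 0.20000.
After the R210 transfer: below the line — none; headcount ratio = 0.00000.
Reduction = 0.20000 − 0.00000 = 0.200.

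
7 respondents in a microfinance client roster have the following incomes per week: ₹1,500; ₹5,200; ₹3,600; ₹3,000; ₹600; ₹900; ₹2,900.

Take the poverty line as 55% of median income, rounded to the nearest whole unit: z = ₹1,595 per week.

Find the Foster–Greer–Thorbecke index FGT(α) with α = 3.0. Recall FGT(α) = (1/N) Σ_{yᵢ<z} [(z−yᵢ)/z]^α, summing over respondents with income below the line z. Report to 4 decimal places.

Below z: ₹600, ₹900, ₹1,500 (q = 3 of N = 7).
Shortfall ratios: (1595−600)/1595 = 0.6238; (1595−900)/1595 = 0.4357; (1595−1500)/1595 = 0.0596.
Raised to α = 3.0: 0.24277; 0.08273; 0.00021.
Sum = 0.325709; FGT(3.0) = 0.325709 / 7 = 0.0465.

0.0465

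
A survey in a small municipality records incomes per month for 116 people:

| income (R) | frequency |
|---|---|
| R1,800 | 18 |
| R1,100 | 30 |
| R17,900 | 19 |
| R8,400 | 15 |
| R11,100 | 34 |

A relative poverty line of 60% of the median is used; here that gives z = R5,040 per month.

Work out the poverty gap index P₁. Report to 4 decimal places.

Below the line: 30×R1,100, 18×R1,800 (q = 48 of N = 116).
Relative gaps: (5040−1100)/5040 = 0.7817 (×30); (5040−1800)/5040 = 0.6429 (×18).
Sum of shortfalls = 35.023810; P₁ averages over all N: 35.023810 / 116 = 0.3019.

0.3019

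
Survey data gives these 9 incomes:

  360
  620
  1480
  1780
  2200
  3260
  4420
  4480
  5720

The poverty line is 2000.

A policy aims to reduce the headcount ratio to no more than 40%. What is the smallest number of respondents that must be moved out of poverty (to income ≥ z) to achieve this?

1

4 of the 9 respondents are poor, so H = 4/9 = 0.444.
A headcount ratio of at most 40% allows at most ⌊0.40 × 9⌋ = 3 poor respondents.
So at least 4 − 3 = 1 must be lifted.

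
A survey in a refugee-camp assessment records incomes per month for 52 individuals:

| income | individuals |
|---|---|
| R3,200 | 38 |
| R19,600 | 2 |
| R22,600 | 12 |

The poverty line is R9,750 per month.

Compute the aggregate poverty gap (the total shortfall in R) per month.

R248,900

Poor units: 38×R3,200 (q = 38 of N = 52).
Individual gaps: 38×(9750−3200) = 248900.
Aggregate gap = R248,900.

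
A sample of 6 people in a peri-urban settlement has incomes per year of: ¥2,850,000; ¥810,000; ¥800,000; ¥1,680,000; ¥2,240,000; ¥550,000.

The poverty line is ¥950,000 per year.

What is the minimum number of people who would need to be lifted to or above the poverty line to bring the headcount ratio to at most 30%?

Currently q = 3 of N = 6 are below the line (H = 0.500).
A headcount ratio of at most 30% allows at most ⌊0.30 × 6⌋ = 1 poor people.
So at least 3 − 1 = 2 must be lifted.

2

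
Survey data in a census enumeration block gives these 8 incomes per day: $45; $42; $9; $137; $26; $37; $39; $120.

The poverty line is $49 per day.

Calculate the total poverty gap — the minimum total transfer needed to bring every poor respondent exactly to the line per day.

$96

Incomes under z: $9, $26, $37, $39, $42, $45 (q = 6 of N = 8).
Individual gaps: 49−9 = 40; 49−26 = 23; 49−37 = 12; 49−39 = 10; 49−42 = 7; 49−45 = 4.
Aggregate gap = $96.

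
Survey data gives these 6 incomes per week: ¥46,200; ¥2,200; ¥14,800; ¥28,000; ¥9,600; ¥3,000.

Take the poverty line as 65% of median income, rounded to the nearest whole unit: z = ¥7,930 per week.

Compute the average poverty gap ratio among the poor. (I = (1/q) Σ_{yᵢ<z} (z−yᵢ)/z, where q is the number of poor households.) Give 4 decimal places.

Below the line: ¥2,200, ¥3,000 (q = 2 of N = 6).
Relative gaps: 0.7226, 0.6217; sum = 1.344262.
I averages over the q = 2 poor units only: 1.344262 / 2 = 0.6721.

0.6721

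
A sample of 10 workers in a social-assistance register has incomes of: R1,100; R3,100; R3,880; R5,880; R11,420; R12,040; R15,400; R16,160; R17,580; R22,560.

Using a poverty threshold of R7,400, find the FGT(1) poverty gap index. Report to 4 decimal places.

0.2114

Poor units: R1,100, R3,100, R3,880, R5,880 (q = 4 of N = 10).
Gap ratios (z−y)/z: (7400−1100)/7400 = 0.8514; (7400−3100)/7400 = 0.5811; (7400−3880)/7400 = 0.4757; (7400−5880)/7400 = 0.2054.
Sum of shortfalls = 2.113514; P₁ averages over all N: 2.113514 / 10 = 0.2114.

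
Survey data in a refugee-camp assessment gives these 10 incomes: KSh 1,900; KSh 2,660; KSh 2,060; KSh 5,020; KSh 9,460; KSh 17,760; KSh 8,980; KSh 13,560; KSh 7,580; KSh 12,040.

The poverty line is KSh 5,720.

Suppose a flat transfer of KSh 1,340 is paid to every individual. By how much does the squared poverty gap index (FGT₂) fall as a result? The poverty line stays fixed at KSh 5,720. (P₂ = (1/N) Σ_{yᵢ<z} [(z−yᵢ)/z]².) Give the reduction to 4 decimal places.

Before: below the line — KSh 1,900, KSh 2,060, KSh 2,660, KSh 5,020; squared poverty gap index (FGT₂) = 0.115658.
After the KSh 1,340 transfer: below the line — KSh 3,240, KSh 3,400, KSh 4,000; squared poverty gap index (FGT₂) = 0.044291.
Reduction = 0.115658 − 0.044291 = 0.0714.

0.0714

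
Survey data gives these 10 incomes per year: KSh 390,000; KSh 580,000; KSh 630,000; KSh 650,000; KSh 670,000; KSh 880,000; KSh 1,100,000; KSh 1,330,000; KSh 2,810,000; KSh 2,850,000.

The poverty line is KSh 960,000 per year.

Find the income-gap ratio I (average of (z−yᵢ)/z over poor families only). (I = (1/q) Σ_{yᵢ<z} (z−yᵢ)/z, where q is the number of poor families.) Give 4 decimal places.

Below the line: KSh 390,000, KSh 580,000, KSh 630,000, KSh 650,000, KSh 670,000, KSh 880,000 (q = 6 of N = 10).
Relative gaps: 0.5938, 0.3958, 0.3438, 0.3229, 0.3021, 0.0833; sum = 2.041667.
I averages over the q = 6 poor units only: 2.041667 / 6 = 0.3403.

0.3403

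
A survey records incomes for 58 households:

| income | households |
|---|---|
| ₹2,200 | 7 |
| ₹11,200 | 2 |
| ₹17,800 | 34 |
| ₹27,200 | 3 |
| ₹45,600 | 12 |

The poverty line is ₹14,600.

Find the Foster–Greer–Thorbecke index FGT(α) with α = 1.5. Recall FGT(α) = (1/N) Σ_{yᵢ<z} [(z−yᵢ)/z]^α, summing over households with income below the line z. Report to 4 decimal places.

Incomes under z: 7×₹2,200, 2×₹11,200 (q = 9 of N = 58).
Relative gaps: (14600−2200)/14600 = 0.8493 (×7); (14600−11200)/14600 = 0.2329 (×2).
Raised to α = 1.5: 0.78271 (×7); 0.11238 (×2).
Sum = 5.703760; FGT(1.5) = 5.703760 / 58 = 0.0983.

0.0983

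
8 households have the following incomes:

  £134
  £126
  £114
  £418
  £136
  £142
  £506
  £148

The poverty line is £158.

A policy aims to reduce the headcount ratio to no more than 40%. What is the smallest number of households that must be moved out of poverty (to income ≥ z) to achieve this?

6 of the 8 households are poor, so H = 6/8 = 0.750.
A headcount ratio of at most 40% allows at most ⌊0.40 × 8⌋ = 3 poor households.
So at least 6 − 3 = 3 must be lifted.

3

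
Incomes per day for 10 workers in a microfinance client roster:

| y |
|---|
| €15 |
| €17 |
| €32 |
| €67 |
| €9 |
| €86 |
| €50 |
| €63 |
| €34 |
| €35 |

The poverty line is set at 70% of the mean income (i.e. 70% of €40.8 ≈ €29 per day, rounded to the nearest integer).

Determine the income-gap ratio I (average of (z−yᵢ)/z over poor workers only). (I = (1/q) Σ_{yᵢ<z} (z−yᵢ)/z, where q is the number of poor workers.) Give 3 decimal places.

0.529

Below the line: €9, €15, €17 (q = 3 of N = 10).
Shortfall ratios (z−y)/z: 0.6897, 0.4828, 0.4138; sum = 1.586207.
I averages over the q = 3 poor units only: 1.586207 / 3 = 0.529.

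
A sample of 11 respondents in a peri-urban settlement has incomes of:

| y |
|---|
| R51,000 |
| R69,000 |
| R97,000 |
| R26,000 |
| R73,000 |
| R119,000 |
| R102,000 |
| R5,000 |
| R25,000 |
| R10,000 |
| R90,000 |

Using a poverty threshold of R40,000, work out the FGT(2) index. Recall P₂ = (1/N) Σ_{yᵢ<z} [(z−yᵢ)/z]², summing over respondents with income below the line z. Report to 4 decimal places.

0.1447

Below the line: R5,000, R10,000, R25,000, R26,000 (q = 4 of N = 11).
Gap ratios (z−y)/z: (40000−5000)/40000 = 0.8750; (40000−10000)/40000 = 0.7500; (40000−25000)/40000 = 0.3750; (40000−26000)/40000 = 0.3500.
Squared: 0.7656; 0.5625; 0.1406; 0.1225.
Sum = 1.591250; P₂ = 1.591250 / 11 = 0.1447.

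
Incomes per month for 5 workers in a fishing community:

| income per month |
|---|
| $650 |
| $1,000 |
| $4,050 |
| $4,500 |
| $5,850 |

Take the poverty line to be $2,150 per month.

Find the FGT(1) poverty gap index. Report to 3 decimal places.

Incomes under z: $650, $1,000 (q = 2 of N = 5).
Gap ratios (z−y)/z: (2150−650)/2150 = 0.6977; (2150−1000)/2150 = 0.5349.
Σ = 1.232558. Dividing by the full population N = 5 gives P₁ = 0.247.

0.247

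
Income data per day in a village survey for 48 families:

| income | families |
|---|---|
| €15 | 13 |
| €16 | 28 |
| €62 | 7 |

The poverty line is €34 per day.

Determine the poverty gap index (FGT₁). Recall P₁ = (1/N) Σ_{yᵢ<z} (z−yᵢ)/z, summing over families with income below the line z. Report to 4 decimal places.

Below z: 13×€15, 28×€16 (q = 41 of N = 48).
Gap ratios (z−y)/z: (34−15)/34 = 0.5588 (×13); (34−16)/34 = 0.5294 (×28).
Sum of shortfalls = 22.088235; P₁ averages over all N: 22.088235 / 48 = 0.4602.

0.4602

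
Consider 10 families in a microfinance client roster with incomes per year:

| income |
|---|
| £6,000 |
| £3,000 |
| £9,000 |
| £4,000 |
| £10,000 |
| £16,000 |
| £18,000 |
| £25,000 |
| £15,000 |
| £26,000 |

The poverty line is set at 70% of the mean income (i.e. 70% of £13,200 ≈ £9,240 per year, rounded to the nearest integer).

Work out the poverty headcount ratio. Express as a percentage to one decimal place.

40.0%

4 of the 10 families have income below £9,240.
H = 4/10 = 40.0%.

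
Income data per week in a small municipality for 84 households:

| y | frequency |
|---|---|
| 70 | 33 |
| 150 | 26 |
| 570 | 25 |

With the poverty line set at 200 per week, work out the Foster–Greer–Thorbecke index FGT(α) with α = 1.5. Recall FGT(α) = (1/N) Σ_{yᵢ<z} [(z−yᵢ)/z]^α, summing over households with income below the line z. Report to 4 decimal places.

Incomes under z: 33×70, 26×150 (q = 59 of N = 84).
Gap ratios (z−y)/z: (200−70)/200 = 0.6500 (×33); (200−150)/200 = 0.2500 (×26).
Raised to α = 1.5: 0.52405 (×33); 0.12500 (×26).
Sum = 20.543543; FGT(1.5) = 20.543543 / 84 = 0.2446.

0.2446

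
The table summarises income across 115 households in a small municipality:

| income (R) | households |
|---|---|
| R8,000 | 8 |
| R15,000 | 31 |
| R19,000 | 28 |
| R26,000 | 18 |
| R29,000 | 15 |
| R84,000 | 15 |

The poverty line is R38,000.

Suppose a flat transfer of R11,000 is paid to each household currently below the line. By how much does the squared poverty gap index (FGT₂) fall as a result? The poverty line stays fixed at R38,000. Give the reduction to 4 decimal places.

0.1707

Before: below the line — 8×R8,000, 31×R15,000, 28×R19,000, 18×R26,000, 15×R29,000; squared poverty gap index (FGT₂) = 0.225906.
After the R11,000 transfer: below the line — 8×R19,000, 31×R26,000, 28×R30,000, 18×R37,000; squared poverty gap index (FGT₂) = 0.055173.
Reduction = 0.225906 − 0.055173 = 0.1707.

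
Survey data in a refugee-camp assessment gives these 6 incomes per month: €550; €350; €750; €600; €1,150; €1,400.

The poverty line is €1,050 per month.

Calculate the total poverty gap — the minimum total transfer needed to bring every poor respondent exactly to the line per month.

Incomes under z: €350, €550, €600, €750 (q = 4 of N = 6).
Individual gaps: 1050−350 = 700; 1050−550 = 500; 1050−600 = 450; 1050−750 = 300.
Aggregate gap = €1,950.

€1,950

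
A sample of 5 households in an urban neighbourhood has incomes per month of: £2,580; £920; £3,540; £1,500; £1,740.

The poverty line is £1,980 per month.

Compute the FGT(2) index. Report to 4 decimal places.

0.0720

Incomes under z: £920, £1,500, £1,740 (q = 3 of N = 5).
Normalized shortfalls: (1980−920)/1980 = 0.5354; (1980−1500)/1980 = 0.2424; (1980−1740)/1980 = 0.1212.
Squared: 0.2866; 0.0588; 0.0147.
Sum = 0.360065; P₂ = 0.360065 / 5 = 0.0720.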